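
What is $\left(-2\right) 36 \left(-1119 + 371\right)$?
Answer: $53856$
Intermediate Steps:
$\left(-2\right) 36 \left(-1119 + 371\right) = \left(-72\right) \left(-748\right) = 53856$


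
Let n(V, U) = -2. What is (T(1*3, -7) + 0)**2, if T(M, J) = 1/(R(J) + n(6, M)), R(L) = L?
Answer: 1/81 ≈ 0.012346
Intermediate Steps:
T(M, J) = 1/(-2 + J) (T(M, J) = 1/(J - 2) = 1/(-2 + J))
(T(1*3, -7) + 0)**2 = (1/(-2 - 7) + 0)**2 = (1/(-9) + 0)**2 = (-1/9 + 0)**2 = (-1/9)**2 = 1/81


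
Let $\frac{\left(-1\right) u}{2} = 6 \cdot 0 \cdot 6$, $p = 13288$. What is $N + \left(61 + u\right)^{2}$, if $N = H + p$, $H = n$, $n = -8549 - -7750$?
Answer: $16210$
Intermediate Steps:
$n = -799$ ($n = -8549 + 7750 = -799$)
$H = -799$
$u = 0$ ($u = - 2 \cdot 6 \cdot 0 \cdot 6 = - 2 \cdot 0 \cdot 6 = \left(-2\right) 0 = 0$)
$N = 12489$ ($N = -799 + 13288 = 12489$)
$N + \left(61 + u\right)^{2} = 12489 + \left(61 + 0\right)^{2} = 12489 + 61^{2} = 12489 + 3721 = 16210$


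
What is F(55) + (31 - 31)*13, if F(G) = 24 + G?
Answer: 79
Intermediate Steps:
F(55) + (31 - 31)*13 = (24 + 55) + (31 - 31)*13 = 79 + 0*13 = 79 + 0 = 79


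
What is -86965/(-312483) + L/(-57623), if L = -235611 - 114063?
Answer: 114278364737/18006207909 ≈ 6.3466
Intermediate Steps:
L = -349674
-86965/(-312483) + L/(-57623) = -86965/(-312483) - 349674/(-57623) = -86965*(-1/312483) - 349674*(-1/57623) = 86965/312483 + 349674/57623 = 114278364737/18006207909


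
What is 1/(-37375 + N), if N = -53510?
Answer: -1/90885 ≈ -1.1003e-5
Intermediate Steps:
1/(-37375 + N) = 1/(-37375 - 53510) = 1/(-90885) = -1/90885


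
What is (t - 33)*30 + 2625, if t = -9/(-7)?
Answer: 11715/7 ≈ 1673.6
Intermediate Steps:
t = 9/7 (t = -9*(-⅐) = 9/7 ≈ 1.2857)
(t - 33)*30 + 2625 = (9/7 - 33)*30 + 2625 = -222/7*30 + 2625 = -6660/7 + 2625 = 11715/7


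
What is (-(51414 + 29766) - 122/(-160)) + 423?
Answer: -6460499/80 ≈ -80756.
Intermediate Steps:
(-(51414 + 29766) - 122/(-160)) + 423 = (-246/(1/((99 + 121) + 110)) - 122*(-1/160)) + 423 = (-246/(1/(220 + 110)) + 61/80) + 423 = (-246/(1/330) + 61/80) + 423 = (-246/1/330 + 61/80) + 423 = (-246*330 + 61/80) + 423 = (-81180 + 61/80) + 423 = -6494339/80 + 423 = -6460499/80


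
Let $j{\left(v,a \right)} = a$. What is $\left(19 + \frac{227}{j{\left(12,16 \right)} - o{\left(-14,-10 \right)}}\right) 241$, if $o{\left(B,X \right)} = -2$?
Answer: $\frac{137129}{18} \approx 7618.3$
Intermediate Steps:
$\left(19 + \frac{227}{j{\left(12,16 \right)} - o{\left(-14,-10 \right)}}\right) 241 = \left(19 + \frac{227}{16 - -2}\right) 241 = \left(19 + \frac{227}{16 + 2}\right) 241 = \left(19 + \frac{227}{18}\right) 241 = \frac{569}{18} \cdot 241 = \frac{137129}{18}$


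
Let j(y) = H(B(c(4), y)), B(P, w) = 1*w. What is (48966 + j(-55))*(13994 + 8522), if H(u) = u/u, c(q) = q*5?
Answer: 1102540972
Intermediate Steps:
c(q) = 5*q
B(P, w) = w
H(u) = 1
j(y) = 1
(48966 + j(-55))*(13994 + 8522) = (48966 + 1)*(13994 + 8522) = 48967*22516 = 1102540972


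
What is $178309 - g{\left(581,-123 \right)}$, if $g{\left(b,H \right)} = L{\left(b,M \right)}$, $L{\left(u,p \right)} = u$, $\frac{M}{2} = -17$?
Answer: $177728$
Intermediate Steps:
$M = -34$ ($M = 2 \left(-17\right) = -34$)
$g{\left(b,H \right)} = b$
$178309 - g{\left(581,-123 \right)} = 178309 - 581 = 177728$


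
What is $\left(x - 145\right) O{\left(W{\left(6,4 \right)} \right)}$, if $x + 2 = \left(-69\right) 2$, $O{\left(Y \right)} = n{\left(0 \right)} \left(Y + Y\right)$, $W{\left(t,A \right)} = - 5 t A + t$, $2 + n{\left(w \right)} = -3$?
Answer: $-324900$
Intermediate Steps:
$n{\left(w \right)} = -5$ ($n{\left(w \right)} = -2 - 3 = -5$)
$W{\left(t,A \right)} = t - 5 A t$ ($W{\left(t,A \right)} = - 5 A t + t = t - 5 A t$)
$O{\left(Y \right)} = - 10 Y$ ($O{\left(Y \right)} = - 5 \left(Y + Y\right) = - 5 \cdot 2 Y = - 10 Y$)
$x = -140$ ($x = -2 - 138 = -140$)
$\left(x - 145\right) O{\left(W{\left(6,4 \right)} \right)} = \left(-140 - 145\right) \left(- 10 \cdot 6 \left(1 - 20\right)\right) = - 285 \left(- 10 \cdot 6 \left(1 - 20\right)\right) = - 285 \left(- 10 \cdot 6 \left(-19\right)\right) = - 285 \left(\left(-10\right) \left(-114\right)\right) = \left(-285\right) 1140 = -324900$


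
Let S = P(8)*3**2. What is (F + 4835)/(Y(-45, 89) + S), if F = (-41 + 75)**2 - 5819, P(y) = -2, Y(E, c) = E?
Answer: -172/63 ≈ -2.7302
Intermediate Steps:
F = -4663 (F = 34**2 - 5819 = 1156 - 5819 = -4663)
S = -18 (S = -2*3**2 = -2*9 = -18)
(F + 4835)/(Y(-45, 89) + S) = (-4663 + 4835)/(-45 - 18) = 172/(-63) = 172*(-1/63) = -172/63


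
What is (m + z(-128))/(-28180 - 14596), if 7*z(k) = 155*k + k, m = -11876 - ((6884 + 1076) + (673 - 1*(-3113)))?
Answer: 92661/149716 ≈ 0.61891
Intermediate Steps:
m = -23622 (m = -11876 - (7960 + (673 + 3113)) = -11876 - (7960 + 3786) = -11876 - 1*11746 = -11876 - 11746 = -23622)
z(k) = 156*k/7 (z(k) = (155*k + k)/7 = (156*k)/7 = 156*k/7)
(m + z(-128))/(-28180 - 14596) = (-23622 + (156/7)*(-128))/(-28180 - 14596) = (-23622 - 19968/7)/(-42776) = -185322/7*(-1/42776) = 92661/149716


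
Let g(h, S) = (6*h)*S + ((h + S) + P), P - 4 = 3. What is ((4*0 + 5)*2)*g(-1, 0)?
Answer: 60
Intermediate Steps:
P = 7 (P = 4 + 3 = 7)
g(h, S) = 7 + S + h + 6*S*h (g(h, S) = (6*h)*S + ((h + S) + 7) = 6*S*h + ((S + h) + 7) = 6*S*h + (7 + S + h) = 7 + S + h + 6*S*h)
((4*0 + 5)*2)*g(-1, 0) = ((4*0 + 5)*2)*(7 + 0 - 1 + 6*0*(-1)) = ((0 + 5)*2)*(7 + 0 - 1 + 0) = (5*2)*6 = 10*6 = 60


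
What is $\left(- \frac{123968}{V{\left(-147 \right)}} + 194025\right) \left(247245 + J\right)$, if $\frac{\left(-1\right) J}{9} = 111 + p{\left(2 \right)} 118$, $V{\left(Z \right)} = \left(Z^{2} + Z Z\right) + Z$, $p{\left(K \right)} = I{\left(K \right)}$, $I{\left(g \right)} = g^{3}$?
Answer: $\frac{662270599454750}{14357} \approx 4.6129 \cdot 10^{10}$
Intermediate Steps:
$p{\left(K \right)} = K^{3}$
$V{\left(Z \right)} = Z + 2 Z^{2}$ ($V{\left(Z \right)} = \left(Z^{2} + Z^{2}\right) + Z = 2 Z^{2} + Z = Z + 2 Z^{2}$)
$J = -9495$ ($J = - 9 \left(111 + 2^{3} \cdot 118\right) = - 9 \left(111 + 8 \cdot 118\right) = - 9 \left(111 + 944\right) = \left(-9\right) 1055 = -9495$)
$\left(- \frac{123968}{V{\left(-147 \right)}} + 194025\right) \left(247245 + J\right) = \left(- \frac{123968}{\left(-147\right) \left(1 + 2 \left(-147\right)\right)} + 194025\right) \left(247245 - 9495\right) = \left(- \frac{123968}{\left(-147\right) \left(1 - 294\right)} + 194025\right) 237750 = \left(- \frac{123968}{\left(-147\right) \left(-293\right)} + 194025\right) 237750 = \left(- \frac{123968}{43071} + 194025\right) 237750 = \frac{8356726807}{43071} \cdot 237750 = \frac{662270599454750}{14357}$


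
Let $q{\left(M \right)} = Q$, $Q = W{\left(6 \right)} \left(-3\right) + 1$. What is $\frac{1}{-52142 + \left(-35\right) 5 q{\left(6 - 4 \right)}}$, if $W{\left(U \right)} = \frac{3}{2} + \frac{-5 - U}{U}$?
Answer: $- \frac{1}{52492} \approx -1.9051 \cdot 10^{-5}$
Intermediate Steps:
$W{\left(U \right)} = \frac{3}{2} + \frac{-5 - U}{U}$ ($W{\left(U \right)} = 3 \cdot \frac{1}{2} + \frac{-5 - U}{U} = \frac{3}{2} + \frac{-5 - U}{U}$)
$Q = 2$ ($Q = \frac{-10 + 6}{2 \cdot 6} \left(-3\right) + 1 = \frac{1}{2} \cdot \frac{1}{6} \left(-4\right) \left(-3\right) + 1 = \left(- \frac{1}{3}\right) \left(-3\right) + 1 = 1 + 1 = 2$)
$q{\left(M \right)} = 2$
$\frac{1}{-52142 + \left(-35\right) 5 q{\left(6 - 4 \right)}} = \frac{1}{-52142 + \left(-35\right) 5 \cdot 2} = \frac{1}{-52142 - 350} = \frac{1}{-52492} = - \frac{1}{52492}$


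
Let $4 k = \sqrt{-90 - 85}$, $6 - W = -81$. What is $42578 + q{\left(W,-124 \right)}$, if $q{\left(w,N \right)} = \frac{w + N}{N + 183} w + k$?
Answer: $\frac{2508883}{59} + \frac{5 i \sqrt{7}}{4} \approx 42523.0 + 3.3072 i$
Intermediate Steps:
$W = 87$ ($W = 6 - -81 = 6 + 81 = 87$)
$k = \frac{5 i \sqrt{7}}{4}$ ($k = \frac{\sqrt{-90 - 85}}{4} = \frac{\sqrt{-175}}{4} = \frac{5 i \sqrt{7}}{4} \approx 3.3072 i$)
$q{\left(w,N \right)} = \frac{5 i \sqrt{7}}{4} + \frac{w \left(N + w\right)}{183 + N}$ ($q{\left(w,N \right)} = \frac{w + N}{N + 183} w + \frac{5 i \sqrt{7}}{4} = \frac{N + w}{183 + N} w + \frac{5 i \sqrt{7}}{4} = \frac{w \left(N + w\right)}{183 + N} + \frac{5 i \sqrt{7}}{4} = \frac{5 i \sqrt{7}}{4} + \frac{w \left(N + w\right)}{183 + N}$)
$42578 + q{\left(W,-124 \right)} = 42578 + \frac{87^{2} - 10788 + \frac{915 i \sqrt{7}}{4} + \frac{5}{4} i \left(-124\right) \sqrt{7}}{183 - 124} = 42578 + \frac{7569 - 10788 + \frac{915 i \sqrt{7}}{4} - 155 i \sqrt{7}}{59} = 42578 + \frac{-3219 + \frac{295 i \sqrt{7}}{4}}{59} = 42578 - \left(\frac{3219}{59} - \frac{5 i \sqrt{7}}{4}\right) = \frac{2508883}{59} + \frac{5 i \sqrt{7}}{4}$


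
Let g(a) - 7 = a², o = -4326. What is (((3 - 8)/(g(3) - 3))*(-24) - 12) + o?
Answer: -56274/13 ≈ -4328.8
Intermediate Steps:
g(a) = 7 + a²
(((3 - 8)/(g(3) - 3))*(-24) - 12) + o = (((3 - 8)/((7 + 3²) - 3))*(-24) - 12) - 4326 = (-5/((7 + 9) - 3)*(-24) - 12) - 4326 = (-5/(16 - 3)*(-24) - 12) - 4326 = (-5/13*(-24) - 12) - 4326 = (120/13 - 12) - 4326 = -36/13 - 4326 = -56274/13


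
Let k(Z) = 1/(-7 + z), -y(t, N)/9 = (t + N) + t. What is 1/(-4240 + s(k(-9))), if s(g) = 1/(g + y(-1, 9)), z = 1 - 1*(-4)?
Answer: -127/538482 ≈ -0.00023585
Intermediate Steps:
y(t, N) = -18*t - 9*N (y(t, N) = -9*((t + N) + t) = -9*((N + t) + t) = -9*(N + 2*t) = -18*t - 9*N)
z = 5 (z = 1 + 4 = 5)
k(Z) = -½ (k(Z) = 1/(-7 + 5) = 1/(-2) = -½)
s(g) = 1/(-63 + g) (s(g) = 1/(g + (-18*(-1) - 9*9)) = 1/(g + (18 - 81)) = 1/(g - 63) = 1/(-63 + g))
1/(-4240 + s(k(-9))) = 1/(-4240 + 1/(-63 - ½)) = 1/(-4240 + 1/(-127/2)) = 1/(-4240 - 2/127) = 1/(-538482/127) = -127/538482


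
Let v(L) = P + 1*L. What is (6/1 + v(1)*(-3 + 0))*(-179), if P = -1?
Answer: -1074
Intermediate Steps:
v(L) = -1 + L (v(L) = -1 + 1*L = -1 + L)
(6/1 + v(1)*(-3 + 0))*(-179) = (6/1 + (-1 + 1)*(-3 + 0))*(-179) = (6*1 + 0*(-3))*(-179) = (6 + 0)*(-179) = 6*(-179) = -1074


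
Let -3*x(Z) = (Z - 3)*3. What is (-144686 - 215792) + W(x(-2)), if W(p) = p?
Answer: -360473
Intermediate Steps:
x(Z) = 3 - Z (x(Z) = -(Z - 3)*3/3 = -(-3 + Z)*3/3 = -(-9 + 3*Z)/3 = 3 - Z)
(-144686 - 215792) + W(x(-2)) = (-144686 - 215792) + (3 - 1*(-2)) = -360478 + (3 + 2) = -360478 + 5 = -360473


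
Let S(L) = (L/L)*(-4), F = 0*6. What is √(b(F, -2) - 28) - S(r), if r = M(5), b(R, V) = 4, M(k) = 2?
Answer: 4 + 2*I*√6 ≈ 4.0 + 4.899*I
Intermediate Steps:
F = 0
r = 2
S(L) = -4 (S(L) = 1*(-4) = -4)
√(b(F, -2) - 28) - S(r) = √(4 - 28) - 1*(-4) = √(-24) + 4 = 2*I*√6 + 4 = 4 + 2*I*√6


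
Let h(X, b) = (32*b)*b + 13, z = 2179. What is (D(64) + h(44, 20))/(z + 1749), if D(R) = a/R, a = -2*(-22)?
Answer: 205019/62848 ≈ 3.2621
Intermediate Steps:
a = 44
D(R) = 44/R
h(X, b) = 13 + 32*b² (h(X, b) = 32*b² + 13 = 13 + 32*b²)
(D(64) + h(44, 20))/(z + 1749) = (44/64 + (13 + 32*20²))/(2179 + 1749) = (44*(1/64) + (13 + 32*400))/3928 = (11/16 + (13 + 12800))*(1/3928) = (11/16 + 12813)*(1/3928) = (205019/16)*(1/3928) = 205019/62848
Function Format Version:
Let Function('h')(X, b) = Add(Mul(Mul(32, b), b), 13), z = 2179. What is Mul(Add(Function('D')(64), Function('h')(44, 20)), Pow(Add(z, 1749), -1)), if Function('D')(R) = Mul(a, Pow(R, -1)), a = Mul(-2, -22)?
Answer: Rational(205019, 62848) ≈ 3.2621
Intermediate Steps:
a = 44
Function('D')(R) = Mul(44, Pow(R, -1))
Function('h')(X, b) = Add(13, Mul(32, Pow(b, 2))) (Function('h')(X, b) = Add(Mul(32, Pow(b, 2)), 13) = Add(13, Mul(32, Pow(b, 2))))
Mul(Add(Function('D')(64), Function('h')(44, 20)), Pow(Add(z, 1749), -1)) = Mul(Add(Mul(44, Pow(64, -1)), Add(13, Mul(32, Pow(20, 2)))), Pow(Add(2179, 1749), -1)) = Mul(Add(Mul(44, Rational(1, 64)), Add(13, Mul(32, 400))), Pow(3928, -1)) = Mul(Add(Rational(11, 16), Add(13, 12800)), Rational(1, 3928)) = Mul(Add(Rational(11, 16), 12813), Rational(1, 3928)) = Mul(Rational(205019, 16), Rational(1, 3928)) = Rational(205019, 62848)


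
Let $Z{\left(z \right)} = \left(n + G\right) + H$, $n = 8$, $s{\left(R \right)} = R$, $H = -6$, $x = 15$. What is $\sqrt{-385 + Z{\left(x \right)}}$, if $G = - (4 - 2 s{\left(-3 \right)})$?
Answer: $i \sqrt{393} \approx 19.824 i$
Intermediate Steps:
$G = -10$ ($G = - (4 - -6) = - (4 + 6) = \left(-1\right) 10 = -10$)
$Z{\left(z \right)} = -8$ ($Z{\left(z \right)} = \left(8 - 10\right) - 6 = -2 - 6 = -8$)
$\sqrt{-385 + Z{\left(x \right)}} = \sqrt{-385 - 8} = \sqrt{-393} = i \sqrt{393}$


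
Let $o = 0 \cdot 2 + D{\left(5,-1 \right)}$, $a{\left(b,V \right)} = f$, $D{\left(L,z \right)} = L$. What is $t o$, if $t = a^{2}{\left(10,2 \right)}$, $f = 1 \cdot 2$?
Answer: $20$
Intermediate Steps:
$f = 2$
$a{\left(b,V \right)} = 2$
$t = 4$ ($t = 2^{2} = 4$)
$o = 5$ ($o = 0 \cdot 2 + 5 = 0 + 5 = 5$)
$t o = 4 \cdot 5 = 20$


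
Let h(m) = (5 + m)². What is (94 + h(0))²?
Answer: 14161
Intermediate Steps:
(94 + h(0))² = (94 + (5 + 0)²)² = (94 + 5²)² = (94 + 25)² = 119² = 14161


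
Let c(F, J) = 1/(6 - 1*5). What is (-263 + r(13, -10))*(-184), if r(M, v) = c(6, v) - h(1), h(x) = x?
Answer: 48392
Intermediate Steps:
c(F, J) = 1 (c(F, J) = 1/(6 - 5) = 1/1 = 1)
r(M, v) = 0 (r(M, v) = 1 - 1*1 = 1 - 1 = 0)
(-263 + r(13, -10))*(-184) = (-263 + 0)*(-184) = -263*(-184) = 48392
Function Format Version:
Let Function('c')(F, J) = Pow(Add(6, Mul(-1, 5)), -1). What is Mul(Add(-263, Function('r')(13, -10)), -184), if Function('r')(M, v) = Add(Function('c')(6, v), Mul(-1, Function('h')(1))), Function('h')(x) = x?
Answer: 48392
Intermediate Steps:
Function('c')(F, J) = 1 (Function('c')(F, J) = Pow(Add(6, -5), -1) = Pow(1, -1) = 1)
Function('r')(M, v) = 0 (Function('r')(M, v) = Add(1, Mul(-1, 1)) = Add(1, -1) = 0)
Mul(Add(-263, Function('r')(13, -10)), -184) = Mul(Add(-263, 0), -184) = Mul(-263, -184) = 48392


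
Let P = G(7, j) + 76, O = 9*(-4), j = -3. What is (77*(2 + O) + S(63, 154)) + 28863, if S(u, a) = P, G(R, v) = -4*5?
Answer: 26301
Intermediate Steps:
G(R, v) = -20
O = -36
P = 56 (P = -20 + 76 = 56)
S(u, a) = 56
(77*(2 + O) + S(63, 154)) + 28863 = (77*(2 - 36) + 56) + 28863 = (77*(-34) + 56) + 28863 = (-2618 + 56) + 28863 = -2562 + 28863 = 26301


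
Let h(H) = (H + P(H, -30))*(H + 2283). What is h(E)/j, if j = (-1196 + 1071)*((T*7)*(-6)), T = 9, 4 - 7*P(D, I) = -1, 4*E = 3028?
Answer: 537472/11025 ≈ 48.750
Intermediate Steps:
E = 757 (E = (1/4)*3028 = 757)
P(D, I) = 5/7 (P(D, I) = 4/7 - 1/7*(-1) = 4/7 + 1/7 = 5/7)
h(H) = (2283 + H)*(5/7 + H) (h(H) = (H + 5/7)*(H + 2283) = (5/7 + H)*(2283 + H) = (2283 + H)*(5/7 + H))
j = 47250 (j = (-1196 + 1071)*((9*7)*(-6)) = -7875*(-6) = -125*(-378) = 47250)
h(E)/j = (11415/7 + 757**2 + (15986/7)*757)/47250 = (11415/7 + 573049 + 12101402/7)*(1/47250) = (16124160/7)*(1/47250) = 537472/11025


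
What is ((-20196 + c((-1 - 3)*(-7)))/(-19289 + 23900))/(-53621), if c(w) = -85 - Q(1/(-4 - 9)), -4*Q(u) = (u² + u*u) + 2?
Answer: 21556/262796521 ≈ 8.2025e-5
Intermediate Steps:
Q(u) = -½ - u²/2 (Q(u) = -((u² + u*u) + 2)/4 = -((u² + u²) + 2)/4 = -(2*u² + 2)/4 = -(2 + 2*u²)/4 = -½ - u²/2)
c(w) = -14280/169 (c(w) = -85 - (-½ - 1/(2*(-4 - 9)²)) = -85 - (-½ - (1/(-13))²/2) = -85 - (-½ - (-1/13)²/2) = -85 - (-½ - ½*1/169) = -85 - (-½ - 1/338) = -85 - 1*(-85/169) = -85 + 85/169 = -14280/169)
((-20196 + c((-1 - 3)*(-7)))/(-19289 + 23900))/(-53621) = ((-20196 - 14280/169)/(-19289 + 23900))/(-53621) = -3427404/169/4611*(-1/53621) = -3427404/169*1/4611*(-1/53621) = -21556/4901*(-1/53621) = 21556/262796521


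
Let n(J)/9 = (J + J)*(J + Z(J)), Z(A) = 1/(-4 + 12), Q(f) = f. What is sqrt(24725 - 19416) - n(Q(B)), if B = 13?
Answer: -12285/4 + sqrt(5309) ≈ -2998.4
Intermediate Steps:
Z(A) = 1/8
n(J) = 18*J*(1/8 + J) (n(J) = 9*((J + J)*(J + 1/8)) = 9*((2*J)*(1/8 + J)) = 9*(2*J*(1/8 + J)) = 18*J*(1/8 + J))
sqrt(24725 - 19416) - n(Q(B)) = sqrt(24725 - 19416) - 9*13*(1 + 8*13)/4 = sqrt(5309) - 9*13*(1 + 104)/4 = sqrt(5309) - 9*13*105/4 = sqrt(5309) - 1*12285/4 = sqrt(5309) - 12285/4 = -12285/4 + sqrt(5309)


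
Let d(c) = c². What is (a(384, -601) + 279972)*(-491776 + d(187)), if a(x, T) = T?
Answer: -127618628397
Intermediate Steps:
(a(384, -601) + 279972)*(-491776 + d(187)) = (-601 + 279972)*(-491776 + 187²) = 279371*(-491776 + 34969) = 279371*(-456807) = -127618628397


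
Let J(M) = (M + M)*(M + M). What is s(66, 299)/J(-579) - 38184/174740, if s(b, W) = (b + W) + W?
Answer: -3192958876/14645003085 ≈ -0.21802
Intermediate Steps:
s(b, W) = b + 2*W (s(b, W) = (W + b) + W = b + 2*W)
J(M) = 4*M² (J(M) = (2*M)*(2*M) = 4*M²)
s(66, 299)/J(-579) - 38184/174740 = (66 + 2*299)/((4*(-579)²)) - 38184/174740 = (66 + 598)/((4*335241)) - 38184*1/174740 = 664/1340964 - 9546/43685 = 664*(1/1340964) - 9546/43685 = 166/335241 - 9546/43685 = -3192958876/14645003085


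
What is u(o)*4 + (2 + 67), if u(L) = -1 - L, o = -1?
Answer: 69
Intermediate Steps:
u(o)*4 + (2 + 67) = (-1 - 1*(-1))*4 + (2 + 67) = (-1 + 1)*4 + 69 = 0*4 + 69 = 0 + 69 = 69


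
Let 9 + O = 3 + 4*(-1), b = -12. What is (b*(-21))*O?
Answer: -2520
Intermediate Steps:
O = -10 (O = -9 + (3 + 4*(-1)) = -9 + (3 - 4) = -9 - 1 = -10)
(b*(-21))*O = -12*(-21)*(-10) = 252*(-10) = -2520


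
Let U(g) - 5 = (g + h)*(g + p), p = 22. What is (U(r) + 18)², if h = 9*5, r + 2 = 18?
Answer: 5480281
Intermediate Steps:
r = 16 (r = -2 + 18 = 16)
h = 45
U(g) = 5 + (22 + g)*(45 + g) (U(g) = 5 + (g + 45)*(g + 22) = 5 + (45 + g)*(22 + g) = 5 + (22 + g)*(45 + g))
(U(r) + 18)² = ((995 + 16² + 67*16) + 18)² = ((995 + 256 + 1072) + 18)² = (2323 + 18)² = 2341² = 5480281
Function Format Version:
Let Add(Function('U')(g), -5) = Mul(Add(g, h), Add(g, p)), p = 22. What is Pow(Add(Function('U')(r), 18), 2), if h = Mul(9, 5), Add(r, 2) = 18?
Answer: 5480281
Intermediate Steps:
r = 16 (r = Add(-2, 18) = 16)
h = 45
Function('U')(g) = Add(5, Mul(Add(22, g), Add(45, g))) (Function('U')(g) = Add(5, Mul(Add(g, 45), Add(g, 22))) = Add(5, Mul(Add(45, g), Add(22, g))) = Add(5, Mul(Add(22, g), Add(45, g))))
Pow(Add(Function('U')(r), 18), 2) = Pow(Add(Add(995, Pow(16, 2), Mul(67, 16)), 18), 2) = Pow(Add(Add(995, 256, 1072), 18), 2) = Pow(Add(2323, 18), 2) = Pow(2341, 2) = 5480281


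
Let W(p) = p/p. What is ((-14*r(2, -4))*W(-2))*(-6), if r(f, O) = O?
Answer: -336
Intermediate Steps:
W(p) = 1
((-14*r(2, -4))*W(-2))*(-6) = (-14*(-4)*1)*(-6) = (56*1)*(-6) = 56*(-6) = -336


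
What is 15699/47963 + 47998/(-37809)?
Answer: -1708564583/1813433067 ≈ -0.94217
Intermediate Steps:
15699/47963 + 47998/(-37809) = 15699*(1/47963) + 47998*(-1/37809) = 15699/47963 - 47998/37809 = -1708564583/1813433067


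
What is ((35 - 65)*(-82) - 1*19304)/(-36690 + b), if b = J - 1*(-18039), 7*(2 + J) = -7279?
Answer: 58954/68925 ≈ 0.85534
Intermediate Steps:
J = -7293/7 (J = -2 + (⅐)*(-7279) = -2 - 7279/7 = -7293/7 ≈ -1041.9)
b = 118980/7 (b = -7293/7 - 1*(-18039) = -7293/7 + 18039 = 118980/7 ≈ 16997.)
((35 - 65)*(-82) - 1*19304)/(-36690 + b) = ((35 - 65)*(-82) - 1*19304)/(-36690 + 118980/7) = (-30*(-82) - 19304)/(-137850/7) = (2460 - 19304)*(-7/137850) = -16844*(-7/137850) = 58954/68925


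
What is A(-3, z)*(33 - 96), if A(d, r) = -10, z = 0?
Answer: 630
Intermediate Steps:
A(-3, z)*(33 - 96) = -10*(33 - 96) = -10*(-63) = 630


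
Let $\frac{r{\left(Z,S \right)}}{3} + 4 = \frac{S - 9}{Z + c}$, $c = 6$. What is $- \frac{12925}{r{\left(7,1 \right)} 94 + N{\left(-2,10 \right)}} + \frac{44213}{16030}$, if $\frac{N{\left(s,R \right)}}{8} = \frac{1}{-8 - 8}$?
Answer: $\frac{6883624189}{542663590} \approx 12.685$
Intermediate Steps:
$N{\left(s,R \right)} = - \frac{1}{2}$ ($N{\left(s,R \right)} = \frac{8}{-8 - 8} = \frac{8}{-16} = 8 \left(- \frac{1}{16}\right) = - \frac{1}{2}$)
$r{\left(Z,S \right)} = -12 + \frac{3 \left(-9 + S\right)}{6 + Z}$ ($r{\left(Z,S \right)} = -12 + 3 \frac{S - 9}{Z + 6} = -12 + 3 \frac{-9 + S}{6 + Z} = -12 + \frac{3 \left(-9 + S\right)}{6 + Z}$)
$- \frac{12925}{r{\left(7,1 \right)} 94 + N{\left(-2,10 \right)}} + \frac{44213}{16030} = - \frac{12925}{\frac{3 \left(-33 + 1 - 28\right)}{6 + 7} \cdot 94 - \frac{1}{2}} + \frac{44213}{16030} = - \frac{12925}{\frac{3 \left(-33 + 1 - 28\right)}{13} \cdot 94 - \frac{1}{2}} + 44213 \cdot \frac{1}{16030} = - \frac{12925}{3 \cdot \frac{1}{13} \left(-60\right) 94 - \frac{1}{2}} + \frac{44213}{16030} = - \frac{12925}{\left(- \frac{180}{13}\right) 94 - \frac{1}{2}} + \frac{44213}{16030} = - \frac{12925}{- \frac{16920}{13} - \frac{1}{2}} + \frac{44213}{16030} = - \frac{12925}{- \frac{33853}{26}} + \frac{44213}{16030} = \left(-12925\right) \left(- \frac{26}{33853}\right) + \frac{44213}{16030} = \frac{336050}{33853} + \frac{44213}{16030} = \frac{6883624189}{542663590}$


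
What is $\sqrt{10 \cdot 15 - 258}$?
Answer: $6 i \sqrt{3} \approx 10.392 i$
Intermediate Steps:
$\sqrt{10 \cdot 15 - 258} = \sqrt{150 - 258} = \sqrt{-108} = 6 i \sqrt{3}$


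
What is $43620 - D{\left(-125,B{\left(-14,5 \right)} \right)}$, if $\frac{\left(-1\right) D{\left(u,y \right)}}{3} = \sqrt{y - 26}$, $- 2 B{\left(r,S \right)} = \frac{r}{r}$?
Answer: $43620 + \frac{3 i \sqrt{106}}{2} \approx 43620.0 + 15.443 i$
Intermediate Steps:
$B{\left(r,S \right)} = - \frac{1}{2}$ ($B{\left(r,S \right)} = - \frac{r \frac{1}{r}}{2} = \left(- \frac{1}{2}\right) 1 = - \frac{1}{2}$)
$D{\left(u,y \right)} = - 3 \sqrt{-26 + y}$ ($D{\left(u,y \right)} = - 3 \sqrt{y - 26} = - 3 \sqrt{-26 + y}$)
$43620 - D{\left(-125,B{\left(-14,5 \right)} \right)} = 43620 - - 3 \sqrt{-26 - \frac{1}{2}} = 43620 - - 3 \sqrt{- \frac{53}{2}} = 43620 - - 3 \frac{i \sqrt{106}}{2} = 43620 - - \frac{3 i \sqrt{106}}{2} = 43620 + \frac{3 i \sqrt{106}}{2}$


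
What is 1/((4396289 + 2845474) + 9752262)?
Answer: 1/16994025 ≈ 5.8844e-8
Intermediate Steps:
1/((4396289 + 2845474) + 9752262) = 1/(7241763 + 9752262) = 1/16994025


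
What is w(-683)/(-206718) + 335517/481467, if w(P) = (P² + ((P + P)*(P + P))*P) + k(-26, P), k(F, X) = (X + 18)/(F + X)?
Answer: 10355609908167328/1680125661237 ≈ 6163.6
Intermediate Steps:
k(F, X) = (18 + X)/(F + X)
w(P) = P² + 4*P³ + (18 + P)/(-26 + P) (w(P) = (P² + ((P + P)*(P + P))*P) + (18 + P)/(-26 + P) = (P² + ((2*P)*(2*P))*P) + (18 + P)/(-26 + P) = (P² + (4*P²)*P) + (18 + P)/(-26 + P) = (P² + 4*P³) + (18 + P)/(-26 + P) = P² + 4*P³ + (18 + P)/(-26 + P))
w(-683)/(-206718) + 335517/481467 = ((18 - 683 + (-683)²*(1 + 4*(-683))*(-26 - 683))/(-26 - 683))/(-206718) + 335517/481467 = ((18 - 683 + 466489*(1 - 2732)*(-709))/(-709))*(-1/206718) + 335517*(1/481467) = -(18 - 683 + 466489*(-2731)*(-709))/709*(-1/206718) + 15977/22927 = -(18 - 683 + 903252854431)/709*(-1/206718) + 15977/22927 = -1/709*903252853766*(-1/206718) + 15977/22927 = -903252853766/709*(-1/206718) + 15977/22927 = 451626426883/73281531 + 15977/22927 = 10355609908167328/1680125661237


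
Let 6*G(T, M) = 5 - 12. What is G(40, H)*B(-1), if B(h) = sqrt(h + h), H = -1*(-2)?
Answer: -7*I*sqrt(2)/6 ≈ -1.6499*I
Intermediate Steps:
H = 2
G(T, M) = -7/6 (G(T, M) = (5 - 12)/6 = (1/6)*(-7) = -7/6)
B(h) = sqrt(2)*sqrt(h) (B(h) = sqrt(2*h) = sqrt(2)*sqrt(h))
G(40, H)*B(-1) = -7*sqrt(2)*sqrt(-1)/6 = -7*sqrt(2)*I/6 = -7*I*sqrt(2)/6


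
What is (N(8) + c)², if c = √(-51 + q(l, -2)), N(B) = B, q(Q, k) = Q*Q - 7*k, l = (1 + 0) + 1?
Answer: (8 + I*√33)² ≈ 31.0 + 91.913*I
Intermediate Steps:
l = 2 (l = 1 + 1 = 2)
q(Q, k) = Q² - 7*k
c = I*√33 (c = √(-51 + (2² - 7*(-2))) = √(-51 + (4 + 14)) = √(-51 + 18) = √(-33) = I*√33 ≈ 5.7446*I)
(N(8) + c)² = (8 + I*√33)²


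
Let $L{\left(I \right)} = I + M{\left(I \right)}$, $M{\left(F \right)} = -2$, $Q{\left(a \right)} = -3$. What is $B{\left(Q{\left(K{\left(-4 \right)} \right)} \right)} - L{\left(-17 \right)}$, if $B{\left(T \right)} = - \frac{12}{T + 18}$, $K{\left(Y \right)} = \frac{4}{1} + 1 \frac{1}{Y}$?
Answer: $\frac{91}{5} \approx 18.2$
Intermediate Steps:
$K{\left(Y \right)} = 4 + \frac{1}{Y}$ ($K{\left(Y \right)} = 4 \cdot 1 + \frac{1}{Y} = 4 + \frac{1}{Y}$)
$B{\left(T \right)} = - \frac{12}{18 + T}$
$L{\left(I \right)} = -2 + I$ ($L{\left(I \right)} = I - 2 = -2 + I$)
$B{\left(Q{\left(K{\left(-4 \right)} \right)} \right)} - L{\left(-17 \right)} = - \frac{12}{18 - 3} - \left(-2 - 17\right) = - \frac{12}{15} - -19 = \left(-12\right) \frac{1}{15} + 19 = - \frac{4}{5} + 19 = \frac{91}{5}$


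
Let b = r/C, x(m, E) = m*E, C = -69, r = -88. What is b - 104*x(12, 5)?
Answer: -430472/69 ≈ -6238.7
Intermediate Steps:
x(m, E) = E*m
b = 88/69 (b = -88/(-69) = -88*(-1/69) = 88/69 ≈ 1.2754)
b - 104*x(12, 5) = 88/69 - 520*12 = 88/69 - 104*60 = 88/69 - 6240 = -430472/69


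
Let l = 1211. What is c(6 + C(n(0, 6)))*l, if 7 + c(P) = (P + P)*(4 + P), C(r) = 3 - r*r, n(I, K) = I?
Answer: 274897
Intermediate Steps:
C(r) = 3 - r**2
c(P) = -7 + 2*P*(4 + P) (c(P) = -7 + (P + P)*(4 + P) = -7 + (2*P)*(4 + P) = -7 + 2*P*(4 + P))
c(6 + C(n(0, 6)))*l = (-7 + 2*(6 + (3 - 1*0**2))**2 + 8*(6 + (3 - 1*0**2)))*1211 = (-7 + 2*(6 + (3 - 1*0))**2 + 8*(6 + (3 - 1*0)))*1211 = (-7 + 2*(6 + (3 + 0))**2 + 8*(6 + (3 + 0)))*1211 = (-7 + 2*(6 + 3)**2 + 8*(6 + 3))*1211 = (-7 + 2*9**2 + 8*9)*1211 = (-7 + 2*81 + 72)*1211 = (-7 + 162 + 72)*1211 = 227*1211 = 274897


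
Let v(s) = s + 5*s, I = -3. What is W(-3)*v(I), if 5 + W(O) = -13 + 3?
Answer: 270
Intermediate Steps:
W(O) = -15 (W(O) = -5 + (-13 + 3) = -5 - 10 = -15)
v(s) = 6*s
W(-3)*v(I) = -90*(-3) = -15*(-18) = 270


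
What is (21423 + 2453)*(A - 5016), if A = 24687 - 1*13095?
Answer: 157008576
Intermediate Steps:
A = 11592 (A = 24687 - 13095 = 11592)
(21423 + 2453)*(A - 5016) = (21423 + 2453)*(11592 - 5016) = 23876*6576 = 157008576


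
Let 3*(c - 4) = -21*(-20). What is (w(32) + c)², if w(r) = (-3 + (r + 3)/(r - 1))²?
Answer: 20092495504/923521 ≈ 21756.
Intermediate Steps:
c = 144 (c = 4 + (-21*(-20))/3 = 4 + (⅓)*420 = 4 + 140 = 144)
w(r) = (-3 + (3 + r)/(-1 + r))²
(w(32) + c)² = (4*(-3 + 32)²/(-1 + 32)² + 144)² = (4*29²/31² + 144)² = (4*(1/961)*841 + 144)² = (3364/961 + 144)² = (141748/961)² = 20092495504/923521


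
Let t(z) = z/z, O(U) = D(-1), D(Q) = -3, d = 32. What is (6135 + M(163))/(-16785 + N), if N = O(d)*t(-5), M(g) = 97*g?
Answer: -10973/8394 ≈ -1.3072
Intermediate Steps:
O(U) = -3
t(z) = 1
N = -3 (N = -3*1 = -3)
(6135 + M(163))/(-16785 + N) = (6135 + 97*163)/(-16785 - 3) = (6135 + 15811)/(-16788) = 21946*(-1/16788) = -10973/8394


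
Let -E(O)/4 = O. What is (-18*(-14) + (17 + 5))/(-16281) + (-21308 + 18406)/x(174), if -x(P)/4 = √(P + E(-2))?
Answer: -274/16281 + 1451*√182/364 ≈ 53.761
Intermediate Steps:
E(O) = -4*O
x(P) = -4*√(8 + P) (x(P) = -4*√(P - 4*(-2)) = -4*√(P + 8) = -4*√(8 + P))
(-18*(-14) + (17 + 5))/(-16281) + (-21308 + 18406)/x(174) = (-18*(-14) + (17 + 5))/(-16281) + (-21308 + 18406)/((-4*√(8 + 174))) = (252 + 22)*(-1/16281) - 2902*(-√182/728) = 274*(-1/16281) - (-1451)*√182/364 = -274/16281 + 1451*√182/364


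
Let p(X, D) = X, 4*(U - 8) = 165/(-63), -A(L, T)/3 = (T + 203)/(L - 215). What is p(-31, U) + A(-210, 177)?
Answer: -2407/85 ≈ -28.318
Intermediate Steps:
A(L, T) = -3*(203 + T)/(-215 + L) (A(L, T) = -3*(T + 203)/(L - 215) = -3*(203 + T)/(-215 + L))
U = 617/84 (U = 8 + (165/(-63))/4 = 8 + (165*(-1/63))/4 = 8 + (¼)*(-55/21) = 8 - 55/84 = 617/84 ≈ 7.3452)
p(-31, U) + A(-210, 177) = -31 + 3*(-203 - 1*177)/(-215 - 210) = -31 + 3*(-203 - 177)/(-425) = -31 + 3*(-1/425)*(-380) = -31 + 228/85 = -2407/85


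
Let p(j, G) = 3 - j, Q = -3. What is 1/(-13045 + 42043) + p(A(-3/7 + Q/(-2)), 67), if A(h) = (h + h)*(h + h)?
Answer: -2261795/1420902 ≈ -1.5918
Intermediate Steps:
A(h) = 4*h² (A(h) = (2*h)*(2*h) = 4*h²)
1/(-13045 + 42043) + p(A(-3/7 + Q/(-2)), 67) = 1/(-13045 + 42043) + (3 - 4*(-3/7 - 3/(-2))²) = 1/28998 + (3 - 4*(-3*⅐ - 3*(-½))²) = 1/28998 + (3 - 4*(-3/7 + 3/2)²) = 1/28998 + (3 - 4*(15/14)²) = 1/28998 + (3 - 4*225/196) = 1/28998 + (3 - 1*225/49) = 1/28998 + (3 - 225/49) = 1/28998 - 78/49 = -2261795/1420902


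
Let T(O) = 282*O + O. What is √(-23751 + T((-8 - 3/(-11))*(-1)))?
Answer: I*√2609266/11 ≈ 146.85*I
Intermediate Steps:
T(O) = 283*O
√(-23751 + T((-8 - 3/(-11))*(-1))) = √(-23751 + 283*((-8 - 3/(-11))*(-1))) = √(-23751 + 283*((-8 - 3*(-1/11))*(-1))) = √(-23751 + 283*((-8 + 3/11)*(-1))) = √(-23751 + 283*(-85/11*(-1))) = √(-23751 + 283*(85/11)) = √(-23751 + 24055/11) = √(-237206/11) = I*√2609266/11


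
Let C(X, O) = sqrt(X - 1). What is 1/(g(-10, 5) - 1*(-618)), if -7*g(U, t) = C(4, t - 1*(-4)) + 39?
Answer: 10003/6126122 + 7*sqrt(3)/18378366 ≈ 0.0016335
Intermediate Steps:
C(X, O) = sqrt(-1 + X)
g(U, t) = -39/7 - sqrt(3)/7 (g(U, t) = -(sqrt(-1 + 4) + 39)/7 = -(sqrt(3) + 39)/7 = -(39 + sqrt(3))/7 = -39/7 - sqrt(3)/7)
1/(g(-10, 5) - 1*(-618)) = 1/((-39/7 - sqrt(3)/7) - 1*(-618)) = 1/((-39/7 - sqrt(3)/7) + 618) = 1/(4287/7 - sqrt(3)/7)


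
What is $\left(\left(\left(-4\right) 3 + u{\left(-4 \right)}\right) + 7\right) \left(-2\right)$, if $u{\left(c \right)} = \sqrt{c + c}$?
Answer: $10 - 4 i \sqrt{2} \approx 10.0 - 5.6569 i$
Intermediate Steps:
$u{\left(c \right)} = \sqrt{2} \sqrt{c}$ ($u{\left(c \right)} = \sqrt{2 c} = \sqrt{2} \sqrt{c}$)
$\left(\left(\left(-4\right) 3 + u{\left(-4 \right)}\right) + 7\right) \left(-2\right) = \left(\left(\left(-4\right) 3 + \sqrt{2} \sqrt{-4}\right) + 7\right) \left(-2\right) = \left(\left(-12 + \sqrt{2} \cdot 2 i\right) + 7\right) \left(-2\right) = \left(\left(-12 + 2 i \sqrt{2}\right) + 7\right) \left(-2\right) = \left(-5 + 2 i \sqrt{2}\right) \left(-2\right) = 10 - 4 i \sqrt{2}$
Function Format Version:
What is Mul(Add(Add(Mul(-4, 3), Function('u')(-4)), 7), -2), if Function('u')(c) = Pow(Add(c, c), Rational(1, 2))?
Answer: Add(10, Mul(-4, I, Pow(2, Rational(1, 2)))) ≈ Add(10.000, Mul(-5.6569, I))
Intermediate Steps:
Function('u')(c) = Mul(Pow(2, Rational(1, 2)), Pow(c, Rational(1, 2))) (Function('u')(c) = Pow(Mul(2, c), Rational(1, 2)) = Mul(Pow(2, Rational(1, 2)), Pow(c, Rational(1, 2))))
Mul(Add(Add(Mul(-4, 3), Function('u')(-4)), 7), -2) = Mul(Add(Add(Mul(-4, 3), Mul(Pow(2, Rational(1, 2)), Pow(-4, Rational(1, 2)))), 7), -2) = Mul(Add(Add(-12, Mul(Pow(2, Rational(1, 2)), Mul(2, I))), 7), -2) = Mul(Add(Add(-12, Mul(2, I, Pow(2, Rational(1, 2)))), 7), -2) = Mul(Add(-5, Mul(2, I, Pow(2, Rational(1, 2)))), -2) = Add(10, Mul(-4, I, Pow(2, Rational(1, 2))))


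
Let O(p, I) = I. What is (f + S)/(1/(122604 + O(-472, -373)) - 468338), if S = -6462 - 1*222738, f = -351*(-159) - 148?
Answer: 21211845509/57245422077 ≈ 0.37054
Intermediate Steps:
f = 55661 (f = 55809 - 148 = 55661)
S = -229200 (S = -6462 - 222738 = -229200)
(f + S)/(1/(122604 + O(-472, -373)) - 468338) = (55661 - 229200)/(1/(122604 - 373) - 468338) = -173539/(1/122231 - 468338) = -173539/(-57245422077/122231) = -173539*(-122231/57245422077) = 21211845509/57245422077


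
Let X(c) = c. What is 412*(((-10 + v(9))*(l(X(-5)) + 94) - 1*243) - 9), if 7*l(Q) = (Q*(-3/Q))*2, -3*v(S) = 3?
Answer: -3681632/7 ≈ -5.2595e+5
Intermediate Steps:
v(S) = -1 (v(S) = -⅓*3 = -1)
l(Q) = -6/7 (l(Q) = ((Q*(-3/Q))*2)/7 = (-3*2)/7 = (⅐)*(-6) = -6/7)
412*(((-10 + v(9))*(l(X(-5)) + 94) - 1*243) - 9) = 412*(((-10 - 1)*(-6/7 + 94) - 1*243) - 9) = 412*((-11*652/7 - 243) - 9) = 412*((-7172/7 - 243) - 9) = 412*(-8873/7 - 9) = 412*(-8936/7) = -3681632/7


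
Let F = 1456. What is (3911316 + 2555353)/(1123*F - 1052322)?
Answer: 6466669/582766 ≈ 11.097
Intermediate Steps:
(3911316 + 2555353)/(1123*F - 1052322) = (3911316 + 2555353)/(1123*1456 - 1052322) = 6466669/(1635088 - 1052322) = 6466669/582766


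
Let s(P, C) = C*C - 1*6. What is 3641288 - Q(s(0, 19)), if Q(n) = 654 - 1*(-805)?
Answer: 3639829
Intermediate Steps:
s(P, C) = -6 + C² (s(P, C) = C² - 6 = -6 + C²)
Q(n) = 1459 (Q(n) = 654 + 805 = 1459)
3641288 - Q(s(0, 19)) = 3641288 - 1*1459 = 3641288 - 1459 = 3639829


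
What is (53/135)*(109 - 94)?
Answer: 53/9 ≈ 5.8889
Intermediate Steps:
(53/135)*(109 - 94) = (53*(1/135))*15 = (53/135)*15 = 53/9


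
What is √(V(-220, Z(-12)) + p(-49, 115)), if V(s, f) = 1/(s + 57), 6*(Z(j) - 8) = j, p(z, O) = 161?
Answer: √4277446/163 ≈ 12.688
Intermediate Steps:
Z(j) = 8 + j/6
V(s, f) = 1/(57 + s)
√(V(-220, Z(-12)) + p(-49, 115)) = √(1/(57 - 220) + 161) = √(1/(-163) + 161) = √(-1/163 + 161) = √(26242/163) = √4277446/163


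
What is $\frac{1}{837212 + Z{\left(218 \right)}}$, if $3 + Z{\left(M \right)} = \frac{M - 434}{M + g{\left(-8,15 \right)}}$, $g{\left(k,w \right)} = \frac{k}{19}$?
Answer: $\frac{689}{576836317} \approx 1.1944 \cdot 10^{-6}$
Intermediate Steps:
$g{\left(k,w \right)} = \frac{k}{19}$ ($g{\left(k,w \right)} = k \frac{1}{19} = \frac{k}{19}$)
$Z{\left(M \right)} = -3 + \frac{-434 + M}{- \frac{8}{19} + M}$ ($Z{\left(M \right)} = -3 + \frac{M - 434}{M + \frac{1}{19} \left(-8\right)} = -3 + \frac{-434 + M}{M - \frac{8}{19}} = -3 + \frac{-434 + M}{- \frac{8}{19} + M}$)
$\frac{1}{837212 + Z{\left(218 \right)}} = \frac{1}{837212 + \frac{2 \left(-4111 - 4142\right)}{-8 + 19 \cdot 218}} = \frac{1}{837212 + \frac{2 \left(-4111 - 4142\right)}{-8 + 4142}} = \frac{1}{837212 + 2 \cdot \frac{1}{4134} \left(-8253\right)} = \frac{1}{837212 - \frac{2751}{689}} = \frac{1}{\frac{576836317}{689}} = \frac{689}{576836317}$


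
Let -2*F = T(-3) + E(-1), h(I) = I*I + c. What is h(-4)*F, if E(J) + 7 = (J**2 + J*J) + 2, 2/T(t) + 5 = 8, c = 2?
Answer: 21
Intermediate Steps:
T(t) = 2/3 (T(t) = 2/(-5 + 8) = 2/3)
h(I) = 2 + I**2 (h(I) = I*I + 2 = I**2 + 2 = 2 + I**2)
E(J) = -5 + 2*J**2 (E(J) = -7 + ((J**2 + J*J) + 2) = -7 + ((J**2 + J**2) + 2) = -7 + (2*J**2 + 2) = -7 + (2 + 2*J**2) = -5 + 2*J**2)
F = 7/6 (F = -(2/3 + (-5 + 2*(-1)**2))/2 = -(2/3 + (-5 + 2*1))/2 = -(2/3 + (-5 + 2))/2 = -(2/3 - 3)/2 = -1/2*(-7/3) = 7/6 ≈ 1.1667)
h(-4)*F = (2 + (-4)**2)*(7/6) = (2 + 16)*(7/6) = 18*(7/6) = 21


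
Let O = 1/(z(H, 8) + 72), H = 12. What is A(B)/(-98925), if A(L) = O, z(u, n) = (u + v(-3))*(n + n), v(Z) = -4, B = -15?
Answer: -1/19785000 ≈ -5.0543e-8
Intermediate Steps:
z(u, n) = 2*n*(-4 + u) (z(u, n) = (u - 4)*(n + n) = (-4 + u)*(2*n) = 2*n*(-4 + u))
O = 1/200 (O = 1/(2*8*(-4 + 12) + 72) = 1/(2*8*8 + 72) = 1/(128 + 72) = 1/200 ≈ 0.0050000)
A(L) = 1/200
A(B)/(-98925) = (1/200)/(-98925) = (1/200)*(-1/98925) = -1/19785000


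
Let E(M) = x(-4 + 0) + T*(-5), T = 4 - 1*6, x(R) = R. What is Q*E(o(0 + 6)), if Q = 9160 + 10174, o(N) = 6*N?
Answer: 116004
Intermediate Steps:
T = -2 (T = 4 - 6 = -2)
E(M) = 6 (E(M) = (-4 + 0) - 2*(-5) = -4 + 10 = 6)
Q = 19334
Q*E(o(0 + 6)) = 19334*6 = 116004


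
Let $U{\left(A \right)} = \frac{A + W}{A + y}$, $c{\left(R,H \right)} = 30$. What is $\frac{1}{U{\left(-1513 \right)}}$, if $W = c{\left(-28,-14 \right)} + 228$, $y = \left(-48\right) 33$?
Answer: $\frac{3097}{1255} \approx 2.4677$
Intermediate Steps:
$y = -1584$
$W = 258$ ($W = 30 + 228 = 258$)
$U{\left(A \right)} = \frac{258 + A}{-1584 + A}$ ($U{\left(A \right)} = \frac{A + 258}{A - 1584} = \frac{258 + A}{-1584 + A}$)
$\frac{1}{U{\left(-1513 \right)}} = \frac{1}{\frac{1}{-1584 - 1513} \left(258 - 1513\right)} = \frac{1}{\frac{1}{-3097} \left(-1255\right)} = \frac{1}{\left(- \frac{1}{3097}\right) \left(-1255\right)} = \frac{1}{\frac{1255}{3097}} = \frac{3097}{1255}$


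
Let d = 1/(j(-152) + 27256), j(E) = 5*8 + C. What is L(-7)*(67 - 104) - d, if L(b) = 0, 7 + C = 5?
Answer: -1/27294 ≈ -3.6638e-5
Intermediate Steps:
C = -2 (C = -7 + 5 = -2)
j(E) = 38 (j(E) = 5*8 - 2 = 40 - 2 = 38)
d = 1/27294 (d = 1/(38 + 27256) = 1/27294 ≈ 3.6638e-5)
L(-7)*(67 - 104) - d = 0*(67 - 104) - 1*1/27294 = 0*(-37) - 1/27294 = 0 - 1/27294 = -1/27294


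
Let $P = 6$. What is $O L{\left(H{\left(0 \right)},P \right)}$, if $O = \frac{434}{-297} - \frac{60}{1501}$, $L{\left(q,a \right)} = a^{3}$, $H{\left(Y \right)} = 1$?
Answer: $- \frac{5354032}{16511} \approx -324.27$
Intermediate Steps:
$O = - \frac{669254}{445797}$ ($O = 434 \left(- \frac{1}{297}\right) - \frac{60}{1501} = - \frac{434}{297} - \frac{60}{1501} = - \frac{669254}{445797} \approx -1.5013$)
$O L{\left(H{\left(0 \right)},P \right)} = - \frac{669254 \cdot 6^{3}}{445797} = \left(- \frac{669254}{445797}\right) 216 = - \frac{5354032}{16511}$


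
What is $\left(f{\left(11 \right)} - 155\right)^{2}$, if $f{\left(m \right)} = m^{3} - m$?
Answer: $1357225$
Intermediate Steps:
$\left(f{\left(11 \right)} - 155\right)^{2} = \left(\left(11^{3} - 11\right) - 155\right)^{2} = \left(\left(1331 - 11\right) - 155\right)^{2} = \left(1320 - 155\right)^{2} = 1165^{2} = 1357225$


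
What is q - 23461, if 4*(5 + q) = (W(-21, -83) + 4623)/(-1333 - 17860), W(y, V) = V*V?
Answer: -450385816/19193 ≈ -23466.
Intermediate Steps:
W(y, V) = V²
q = -98843/19193 (q = -5 + (((-83)² + 4623)/(-1333 - 17860))/4 = -5 + ((6889 + 4623)/(-19193))/4 = -5 + (11512*(-1/19193))/4 = -5 + (¼)*(-11512/19193) = -5 - 2878/19193 = -98843/19193 ≈ -5.1499)
q - 23461 = -98843/19193 - 23461 = -450385816/19193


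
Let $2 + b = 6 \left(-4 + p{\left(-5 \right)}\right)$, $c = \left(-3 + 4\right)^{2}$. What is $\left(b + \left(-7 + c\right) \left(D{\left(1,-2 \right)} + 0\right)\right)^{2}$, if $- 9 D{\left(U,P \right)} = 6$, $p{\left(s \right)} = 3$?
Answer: $16$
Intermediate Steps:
$D{\left(U,P \right)} = - \frac{2}{3}$ ($D{\left(U,P \right)} = \left(- \frac{1}{9}\right) 6 = - \frac{2}{3}$)
$c = 1$ ($c = 1^{2} = 1$)
$b = -8$ ($b = -2 + 6 \left(-4 + 3\right) = -2 + 6 \left(-1\right) = -2 - 6 = -8$)
$\left(b + \left(-7 + c\right) \left(D{\left(1,-2 \right)} + 0\right)\right)^{2} = \left(-8 + \left(-7 + 1\right) \left(- \frac{2}{3} + 0\right)\right)^{2} = \left(-8 - -4\right)^{2} = \left(-8 + 4\right)^{2} = \left(-4\right)^{2} = 16$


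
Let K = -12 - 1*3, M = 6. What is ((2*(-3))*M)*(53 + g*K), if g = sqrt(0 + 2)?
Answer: -1908 + 540*sqrt(2) ≈ -1144.3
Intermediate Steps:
g = sqrt(2) ≈ 1.4142
K = -15 (K = -12 - 3 = -15)
((2*(-3))*M)*(53 + g*K) = ((2*(-3))*6)*(53 + sqrt(2)*(-15)) = (-6*6)*(53 - 15*sqrt(2)) = -36*(53 - 15*sqrt(2)) = -1908 + 540*sqrt(2)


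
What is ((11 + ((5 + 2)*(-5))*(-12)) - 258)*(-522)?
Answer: -90306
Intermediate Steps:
((11 + ((5 + 2)*(-5))*(-12)) - 258)*(-522) = ((11 + (7*(-5))*(-12)) - 258)*(-522) = ((11 - 35*(-12)) - 258)*(-522) = ((11 + 420) - 258)*(-522) = (431 - 258)*(-522) = 173*(-522) = -90306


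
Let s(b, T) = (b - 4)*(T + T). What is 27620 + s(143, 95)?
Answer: 54030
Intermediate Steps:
s(b, T) = 2*T*(-4 + b) (s(b, T) = (-4 + b)*(2*T) = 2*T*(-4 + b))
27620 + s(143, 95) = 27620 + 2*95*(-4 + 143) = 27620 + 2*95*139 = 27620 + 26410 = 54030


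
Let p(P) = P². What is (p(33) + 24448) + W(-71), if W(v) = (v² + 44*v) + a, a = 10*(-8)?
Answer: 27374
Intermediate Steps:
a = -80
W(v) = -80 + v² + 44*v (W(v) = (v² + 44*v) - 80 = -80 + v² + 44*v)
(p(33) + 24448) + W(-71) = (33² + 24448) + (-80 + (-71)² + 44*(-71)) = (1089 + 24448) + (-80 + 5041 - 3124) = 25537 + 1837 = 27374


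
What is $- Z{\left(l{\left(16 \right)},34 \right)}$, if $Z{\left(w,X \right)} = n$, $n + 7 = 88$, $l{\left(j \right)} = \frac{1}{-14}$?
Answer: $-81$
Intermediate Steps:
$l{\left(j \right)} = - \frac{1}{14}$
$n = 81$ ($n = -7 + 88 = 81$)
$Z{\left(w,X \right)} = 81$
$- Z{\left(l{\left(16 \right)},34 \right)} = \left(-1\right) 81 = -81$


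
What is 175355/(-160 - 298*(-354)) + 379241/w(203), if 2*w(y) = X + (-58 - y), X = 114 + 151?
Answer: 1174898933/6196 ≈ 1.8962e+5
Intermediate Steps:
X = 265
w(y) = 207/2 - y/2 (w(y) = (265 + (-58 - y))/2 = (207 - y)/2 = 207/2 - y/2)
175355/(-160 - 298*(-354)) + 379241/w(203) = 175355/(-160 - 298*(-354)) + 379241/(207/2 - 1/2*203) = 175355/(-160 + 105492) + 379241/(207/2 - 203/2) = 175355/105332 + 379241/2 = 175355*(1/105332) + 379241*(1/2) = 10315/6196 + 379241/2 = 1174898933/6196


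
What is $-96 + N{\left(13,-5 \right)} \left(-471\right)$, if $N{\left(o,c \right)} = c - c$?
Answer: $-96$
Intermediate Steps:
$N{\left(o,c \right)} = 0$
$-96 + N{\left(13,-5 \right)} \left(-471\right) = -96 + 0 \left(-471\right) = -96 + 0 = -96$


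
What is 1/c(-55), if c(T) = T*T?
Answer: 1/3025 ≈ 0.00033058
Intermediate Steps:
c(T) = T²
1/c(-55) = 1/((-55)²) = 1/3025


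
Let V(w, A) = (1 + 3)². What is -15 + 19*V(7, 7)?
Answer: 289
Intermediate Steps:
V(w, A) = 16 (V(w, A) = 4² = 16)
-15 + 19*V(7, 7) = -15 + 19*16 = -15 + 304 = 289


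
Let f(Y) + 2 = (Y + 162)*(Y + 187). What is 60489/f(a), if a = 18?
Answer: 60489/36898 ≈ 1.6394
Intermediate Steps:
f(Y) = -2 + (162 + Y)*(187 + Y) (f(Y) = -2 + (Y + 162)*(Y + 187) = -2 + (162 + Y)*(187 + Y))
60489/f(a) = 60489/(30292 + 18² + 349*18) = 60489/(30292 + 324 + 6282) = 60489/36898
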